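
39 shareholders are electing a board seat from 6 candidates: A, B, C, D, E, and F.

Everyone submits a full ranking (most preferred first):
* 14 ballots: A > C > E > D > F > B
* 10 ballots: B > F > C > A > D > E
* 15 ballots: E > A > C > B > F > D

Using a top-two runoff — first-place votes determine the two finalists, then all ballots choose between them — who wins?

A

Round 1 first-place votes: A 14, B 10, C 0, D 0, E 15, F 0. E and A advance.
Runoff: E is ranked above A on 15 ballots, A above E on 24.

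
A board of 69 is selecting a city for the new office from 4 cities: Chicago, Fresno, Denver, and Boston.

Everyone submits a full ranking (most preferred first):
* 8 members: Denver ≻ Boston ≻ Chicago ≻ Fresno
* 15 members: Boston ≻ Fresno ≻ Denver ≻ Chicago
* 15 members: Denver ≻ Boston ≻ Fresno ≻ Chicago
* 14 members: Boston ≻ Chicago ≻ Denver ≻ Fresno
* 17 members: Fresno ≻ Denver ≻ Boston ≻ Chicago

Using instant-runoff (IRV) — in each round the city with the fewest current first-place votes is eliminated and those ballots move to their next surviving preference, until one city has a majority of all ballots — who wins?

Round 1: Chicago 0, Fresno 17, Denver 23, Boston 29. Chicago eliminated.
Round 2: Fresno 17, Denver 23, Boston 29. Fresno eliminated.
Round 3: Denver 40, Boston 29. Denver has a majority (≥35).

Denver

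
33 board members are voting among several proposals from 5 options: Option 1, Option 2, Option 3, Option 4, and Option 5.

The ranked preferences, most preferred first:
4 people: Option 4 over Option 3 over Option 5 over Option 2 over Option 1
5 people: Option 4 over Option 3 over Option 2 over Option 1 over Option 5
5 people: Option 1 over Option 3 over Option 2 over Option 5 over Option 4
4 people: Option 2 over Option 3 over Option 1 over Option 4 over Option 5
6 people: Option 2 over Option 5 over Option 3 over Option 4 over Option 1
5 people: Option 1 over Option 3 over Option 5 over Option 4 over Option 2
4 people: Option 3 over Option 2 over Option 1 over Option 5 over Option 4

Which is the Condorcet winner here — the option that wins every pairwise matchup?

Option 3 vs Option 1: 23–10
Option 3 vs Option 2: 23–10
Option 3 vs Option 4: 24–9
Option 3 vs Option 5: 27–6
Option 3 beats every other option.

Option 3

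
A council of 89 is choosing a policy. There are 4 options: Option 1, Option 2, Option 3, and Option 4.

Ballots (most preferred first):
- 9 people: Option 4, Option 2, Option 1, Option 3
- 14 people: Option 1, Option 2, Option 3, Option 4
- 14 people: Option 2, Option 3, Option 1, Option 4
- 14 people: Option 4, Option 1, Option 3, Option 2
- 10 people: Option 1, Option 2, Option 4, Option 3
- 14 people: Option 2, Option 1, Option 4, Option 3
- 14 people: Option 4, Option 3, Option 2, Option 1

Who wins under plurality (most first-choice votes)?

First-place votes: Option 1 24, Option 2 28, Option 3 0, Option 4 37.

Option 4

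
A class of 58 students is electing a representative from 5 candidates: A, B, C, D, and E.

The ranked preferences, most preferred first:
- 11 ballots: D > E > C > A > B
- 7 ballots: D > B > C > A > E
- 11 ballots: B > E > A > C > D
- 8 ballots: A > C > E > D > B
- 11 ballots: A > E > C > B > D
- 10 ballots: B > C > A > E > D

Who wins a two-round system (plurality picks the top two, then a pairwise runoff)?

Round 1 first-place votes: A 19, B 21, C 0, D 18, E 0. B and A advance.
Runoff: B is ranked above A on 28 ballots, A above B on 30.

A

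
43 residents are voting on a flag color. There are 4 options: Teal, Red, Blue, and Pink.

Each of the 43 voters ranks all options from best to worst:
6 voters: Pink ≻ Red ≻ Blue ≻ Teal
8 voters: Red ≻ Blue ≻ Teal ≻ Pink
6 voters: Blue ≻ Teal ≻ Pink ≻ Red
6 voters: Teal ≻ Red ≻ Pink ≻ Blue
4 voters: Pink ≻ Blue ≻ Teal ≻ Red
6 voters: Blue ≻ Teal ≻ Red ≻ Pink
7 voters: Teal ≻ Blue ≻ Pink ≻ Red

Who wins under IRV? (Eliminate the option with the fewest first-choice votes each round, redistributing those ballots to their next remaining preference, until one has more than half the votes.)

Round 1: Teal 13, Red 8, Blue 12, Pink 10. Red eliminated.
Round 2: Teal 13, Blue 20, Pink 10. Pink eliminated.
Round 3: Teal 13, Blue 30. Blue has a majority (≥22).

Blue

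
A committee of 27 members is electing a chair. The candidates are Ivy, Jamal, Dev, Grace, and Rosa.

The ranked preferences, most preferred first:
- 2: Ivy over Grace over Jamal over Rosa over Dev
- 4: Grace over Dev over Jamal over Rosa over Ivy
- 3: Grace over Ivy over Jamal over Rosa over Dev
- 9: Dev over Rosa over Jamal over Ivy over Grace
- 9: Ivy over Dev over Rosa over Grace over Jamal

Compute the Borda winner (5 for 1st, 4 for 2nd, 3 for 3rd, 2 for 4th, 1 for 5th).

Dev

Ivy: 2×5 + 4×1 + 3×4 + 9×2 + 9×5 = 89
Jamal: 2×3 + 4×3 + 3×3 + 9×3 + 9×1 = 63
Dev: 2×1 + 4×4 + 3×1 + 9×5 + 9×4 = 102
Grace: 2×4 + 4×5 + 3×5 + 9×1 + 9×2 = 70
Rosa: 2×2 + 4×2 + 3×2 + 9×4 + 9×3 = 81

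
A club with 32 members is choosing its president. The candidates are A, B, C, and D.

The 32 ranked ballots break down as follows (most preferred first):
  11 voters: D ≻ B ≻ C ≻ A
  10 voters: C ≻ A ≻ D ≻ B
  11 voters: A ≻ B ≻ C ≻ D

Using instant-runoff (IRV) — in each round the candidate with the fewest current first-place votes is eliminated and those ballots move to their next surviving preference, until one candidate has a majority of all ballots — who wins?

Round 1: A 11, B 0, C 10, D 11. B eliminated.
Round 2: A 11, C 10, D 11. C eliminated.
Round 3: A 21, D 11. A has a majority (≥17).

A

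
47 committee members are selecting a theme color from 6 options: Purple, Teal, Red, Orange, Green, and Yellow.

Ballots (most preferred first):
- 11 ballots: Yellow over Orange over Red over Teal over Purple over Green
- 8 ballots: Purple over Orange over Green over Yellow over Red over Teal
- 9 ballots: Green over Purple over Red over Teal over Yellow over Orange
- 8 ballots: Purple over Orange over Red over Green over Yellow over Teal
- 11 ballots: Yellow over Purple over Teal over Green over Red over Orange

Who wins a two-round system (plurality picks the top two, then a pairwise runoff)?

Round 1 first-place votes: Purple 16, Teal 0, Red 0, Orange 0, Green 9, Yellow 22. Yellow and Purple advance.
Runoff: Yellow is ranked above Purple on 22 ballots, Purple above Yellow on 25.

Purple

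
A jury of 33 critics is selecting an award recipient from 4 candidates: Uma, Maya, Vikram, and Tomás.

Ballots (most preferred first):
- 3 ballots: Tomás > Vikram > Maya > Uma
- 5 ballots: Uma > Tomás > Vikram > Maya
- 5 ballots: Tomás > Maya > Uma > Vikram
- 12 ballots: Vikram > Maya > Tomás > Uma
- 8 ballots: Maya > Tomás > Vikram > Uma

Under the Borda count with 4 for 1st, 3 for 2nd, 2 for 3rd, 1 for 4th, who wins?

Uma: 3×1 + 5×4 + 5×2 + 12×1 + 8×1 = 53
Maya: 3×2 + 5×1 + 5×3 + 12×3 + 8×4 = 94
Vikram: 3×3 + 5×2 + 5×1 + 12×4 + 8×2 = 88
Tomás: 3×4 + 5×3 + 5×4 + 12×2 + 8×3 = 95

Tomás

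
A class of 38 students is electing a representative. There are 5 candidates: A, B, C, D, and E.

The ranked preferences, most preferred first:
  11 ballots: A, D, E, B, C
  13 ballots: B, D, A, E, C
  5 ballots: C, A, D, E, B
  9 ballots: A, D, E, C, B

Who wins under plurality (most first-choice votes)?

A

First-place votes: A 20, B 13, C 5, D 0, E 0.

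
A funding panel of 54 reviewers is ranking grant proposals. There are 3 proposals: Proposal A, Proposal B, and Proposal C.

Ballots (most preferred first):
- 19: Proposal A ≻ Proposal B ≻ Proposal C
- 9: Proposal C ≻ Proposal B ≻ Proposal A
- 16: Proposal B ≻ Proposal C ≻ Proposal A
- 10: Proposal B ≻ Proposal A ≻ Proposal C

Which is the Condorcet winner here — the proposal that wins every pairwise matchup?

Proposal B

Proposal B vs Proposal A: 35–19
Proposal B vs Proposal C: 45–9
Proposal B beats every other proposal.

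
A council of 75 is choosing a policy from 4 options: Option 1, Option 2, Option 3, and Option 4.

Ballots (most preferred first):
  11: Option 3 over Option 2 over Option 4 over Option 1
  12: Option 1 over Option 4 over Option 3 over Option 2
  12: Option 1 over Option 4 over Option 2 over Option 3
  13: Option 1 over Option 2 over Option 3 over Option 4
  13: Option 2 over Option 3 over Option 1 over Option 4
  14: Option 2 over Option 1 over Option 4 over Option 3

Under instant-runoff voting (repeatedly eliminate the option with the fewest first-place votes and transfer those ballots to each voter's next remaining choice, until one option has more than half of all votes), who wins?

Round 1: Option 1 37, Option 2 27, Option 3 11, Option 4 0. Option 4 eliminated.
Round 2: Option 1 37, Option 2 27, Option 3 11. Option 3 eliminated.
Round 3: Option 1 37, Option 2 38. Option 2 has a majority (≥38).

Option 2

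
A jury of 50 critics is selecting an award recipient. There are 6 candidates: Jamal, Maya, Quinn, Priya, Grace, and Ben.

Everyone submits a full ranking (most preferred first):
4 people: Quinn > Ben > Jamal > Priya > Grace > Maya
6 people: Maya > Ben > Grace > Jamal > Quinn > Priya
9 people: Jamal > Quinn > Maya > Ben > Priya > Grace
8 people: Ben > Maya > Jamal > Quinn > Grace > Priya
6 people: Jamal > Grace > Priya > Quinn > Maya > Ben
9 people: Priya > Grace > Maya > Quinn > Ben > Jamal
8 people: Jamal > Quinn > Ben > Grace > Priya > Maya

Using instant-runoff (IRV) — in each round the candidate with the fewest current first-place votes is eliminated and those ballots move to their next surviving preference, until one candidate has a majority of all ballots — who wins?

Round 1: Jamal 23, Maya 6, Quinn 4, Priya 9, Grace 0, Ben 8. Grace eliminated.
Round 2: Jamal 23, Maya 6, Quinn 4, Priya 9, Ben 8. Quinn eliminated.
Round 3: Jamal 23, Maya 6, Priya 9, Ben 12. Maya eliminated.
Round 4: Jamal 23, Priya 9, Ben 18. Priya eliminated.
Round 5: Jamal 23, Ben 27. Ben has a majority (≥26).

Ben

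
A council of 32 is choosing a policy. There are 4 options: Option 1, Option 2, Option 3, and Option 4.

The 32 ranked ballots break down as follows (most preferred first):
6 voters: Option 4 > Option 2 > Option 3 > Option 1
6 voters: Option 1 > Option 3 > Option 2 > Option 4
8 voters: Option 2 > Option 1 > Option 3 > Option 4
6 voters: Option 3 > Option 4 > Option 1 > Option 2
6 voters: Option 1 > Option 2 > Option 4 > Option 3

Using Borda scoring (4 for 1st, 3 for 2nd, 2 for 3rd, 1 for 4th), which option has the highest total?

Option 1

Option 1: 6×1 + 6×4 + 8×3 + 6×2 + 6×4 = 90
Option 2: 6×3 + 6×2 + 8×4 + 6×1 + 6×3 = 86
Option 3: 6×2 + 6×3 + 8×2 + 6×4 + 6×1 = 76
Option 4: 6×4 + 6×1 + 8×1 + 6×3 + 6×2 = 68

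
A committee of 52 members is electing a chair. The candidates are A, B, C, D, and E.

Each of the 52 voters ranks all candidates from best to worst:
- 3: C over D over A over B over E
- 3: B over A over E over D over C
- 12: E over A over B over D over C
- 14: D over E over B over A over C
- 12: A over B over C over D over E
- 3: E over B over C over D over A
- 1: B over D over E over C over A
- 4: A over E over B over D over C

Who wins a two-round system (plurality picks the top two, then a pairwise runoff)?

E

Round 1 first-place votes: A 16, B 4, C 3, D 14, E 15. A and E advance.
Runoff: A is ranked above E on 22 ballots, E above A on 30.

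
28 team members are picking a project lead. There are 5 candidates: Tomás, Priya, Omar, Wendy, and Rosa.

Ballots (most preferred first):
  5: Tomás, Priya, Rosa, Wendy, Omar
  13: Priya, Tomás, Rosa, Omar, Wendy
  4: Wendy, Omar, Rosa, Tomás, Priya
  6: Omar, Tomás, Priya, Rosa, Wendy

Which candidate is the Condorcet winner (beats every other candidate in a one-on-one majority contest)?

Tomás vs Priya: 15–13
Tomás vs Omar: 18–10
Tomás vs Wendy: 24–4
Tomás vs Rosa: 24–4
Tomás beats every other candidate.

Tomás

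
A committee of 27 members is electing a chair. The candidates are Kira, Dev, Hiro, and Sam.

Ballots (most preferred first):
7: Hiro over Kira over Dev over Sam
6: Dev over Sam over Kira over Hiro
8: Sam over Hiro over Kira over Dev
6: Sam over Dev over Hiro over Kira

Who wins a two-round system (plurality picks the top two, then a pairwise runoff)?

Round 1 first-place votes: Kira 0, Dev 6, Hiro 7, Sam 14. Sam and Hiro advance.
Runoff: Sam is ranked above Hiro on 20 ballots, Hiro above Sam on 7.

Sam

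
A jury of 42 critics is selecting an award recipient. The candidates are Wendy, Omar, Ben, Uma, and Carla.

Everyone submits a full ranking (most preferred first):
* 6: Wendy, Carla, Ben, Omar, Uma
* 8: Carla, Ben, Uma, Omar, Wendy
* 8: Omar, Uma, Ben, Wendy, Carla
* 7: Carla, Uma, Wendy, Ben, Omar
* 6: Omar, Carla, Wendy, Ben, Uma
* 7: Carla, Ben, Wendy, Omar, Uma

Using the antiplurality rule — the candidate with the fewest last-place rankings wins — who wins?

Last-place votes: Wendy 8, Omar 7, Ben 0, Uma 19, Carla 8.

Ben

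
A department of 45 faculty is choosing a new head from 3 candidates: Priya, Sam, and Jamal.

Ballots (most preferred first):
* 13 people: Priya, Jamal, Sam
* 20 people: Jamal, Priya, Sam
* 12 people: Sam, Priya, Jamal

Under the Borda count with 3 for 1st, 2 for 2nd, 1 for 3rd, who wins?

Priya

Priya: 13×3 + 20×2 + 12×2 = 103
Sam: 13×1 + 20×1 + 12×3 = 69
Jamal: 13×2 + 20×3 + 12×1 = 98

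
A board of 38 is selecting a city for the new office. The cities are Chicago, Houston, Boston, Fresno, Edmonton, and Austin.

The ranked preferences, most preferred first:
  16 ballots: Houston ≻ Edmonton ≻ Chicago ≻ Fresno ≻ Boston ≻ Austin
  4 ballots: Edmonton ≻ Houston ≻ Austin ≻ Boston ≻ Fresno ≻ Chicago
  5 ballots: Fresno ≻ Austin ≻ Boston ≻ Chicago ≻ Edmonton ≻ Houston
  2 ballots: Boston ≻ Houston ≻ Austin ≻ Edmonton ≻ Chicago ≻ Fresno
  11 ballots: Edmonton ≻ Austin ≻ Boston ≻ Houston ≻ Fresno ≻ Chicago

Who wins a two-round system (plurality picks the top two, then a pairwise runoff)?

Edmonton

Round 1 first-place votes: Chicago 0, Houston 16, Boston 2, Fresno 5, Edmonton 15, Austin 0. Houston and Edmonton advance.
Runoff: Houston is ranked above Edmonton on 18 ballots, Edmonton above Houston on 20.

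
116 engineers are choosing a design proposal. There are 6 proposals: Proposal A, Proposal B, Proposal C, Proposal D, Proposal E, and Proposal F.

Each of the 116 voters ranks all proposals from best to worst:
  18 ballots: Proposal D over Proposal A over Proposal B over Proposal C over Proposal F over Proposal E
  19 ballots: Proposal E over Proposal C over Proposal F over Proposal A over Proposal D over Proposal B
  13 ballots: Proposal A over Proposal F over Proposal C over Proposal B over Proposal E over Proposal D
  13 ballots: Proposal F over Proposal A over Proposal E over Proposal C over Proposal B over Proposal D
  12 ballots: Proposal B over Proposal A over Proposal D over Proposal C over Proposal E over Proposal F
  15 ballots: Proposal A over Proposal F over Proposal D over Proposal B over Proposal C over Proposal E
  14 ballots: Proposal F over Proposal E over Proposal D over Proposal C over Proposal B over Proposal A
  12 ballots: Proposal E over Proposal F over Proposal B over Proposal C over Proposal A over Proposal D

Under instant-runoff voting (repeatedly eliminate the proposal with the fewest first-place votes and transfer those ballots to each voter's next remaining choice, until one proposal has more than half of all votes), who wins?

Proposal A

Round 1: Proposal A 28, Proposal B 12, Proposal C 0, Proposal D 18, Proposal E 31, Proposal F 27. Proposal C eliminated.
Round 2: Proposal A 28, Proposal B 12, Proposal D 18, Proposal E 31, Proposal F 27. Proposal B eliminated.
Round 3: Proposal A 40, Proposal D 18, Proposal E 31, Proposal F 27. Proposal D eliminated.
Round 4: Proposal A 58, Proposal E 31, Proposal F 27. Proposal F eliminated.
Round 5: Proposal A 71, Proposal E 45. Proposal A has a majority (≥59).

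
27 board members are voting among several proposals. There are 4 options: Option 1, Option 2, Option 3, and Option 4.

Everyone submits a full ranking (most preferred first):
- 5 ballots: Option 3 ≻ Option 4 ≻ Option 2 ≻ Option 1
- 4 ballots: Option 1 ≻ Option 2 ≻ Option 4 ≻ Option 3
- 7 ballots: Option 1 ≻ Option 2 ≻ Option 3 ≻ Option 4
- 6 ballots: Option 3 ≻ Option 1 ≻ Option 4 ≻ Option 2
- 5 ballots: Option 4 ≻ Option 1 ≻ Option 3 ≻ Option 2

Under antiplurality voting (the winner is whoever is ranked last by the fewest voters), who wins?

Last-place votes: Option 1 5, Option 2 11, Option 3 4, Option 4 7.

Option 3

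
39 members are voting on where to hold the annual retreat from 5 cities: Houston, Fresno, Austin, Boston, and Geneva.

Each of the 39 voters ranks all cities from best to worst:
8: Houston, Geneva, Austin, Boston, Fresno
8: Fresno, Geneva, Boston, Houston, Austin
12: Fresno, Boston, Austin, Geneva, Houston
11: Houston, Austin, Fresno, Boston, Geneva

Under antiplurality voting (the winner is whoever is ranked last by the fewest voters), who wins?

Last-place votes: Houston 12, Fresno 8, Austin 8, Boston 0, Geneva 11.

Boston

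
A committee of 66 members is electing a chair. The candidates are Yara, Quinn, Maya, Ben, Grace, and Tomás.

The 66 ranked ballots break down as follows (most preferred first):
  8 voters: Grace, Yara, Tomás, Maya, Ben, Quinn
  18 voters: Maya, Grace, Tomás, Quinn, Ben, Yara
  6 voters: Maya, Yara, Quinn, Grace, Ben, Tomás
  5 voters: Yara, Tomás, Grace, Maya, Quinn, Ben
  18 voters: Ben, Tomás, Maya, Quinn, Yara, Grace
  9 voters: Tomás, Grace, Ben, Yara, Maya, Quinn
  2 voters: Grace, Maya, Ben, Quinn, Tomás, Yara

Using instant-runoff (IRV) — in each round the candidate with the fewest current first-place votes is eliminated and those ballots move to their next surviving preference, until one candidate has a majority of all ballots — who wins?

Tomás

Round 1: Yara 5, Quinn 0, Maya 24, Ben 18, Grace 10, Tomás 9. Quinn eliminated.
Round 2: Yara 5, Maya 24, Ben 18, Grace 10, Tomás 9. Yara eliminated.
Round 3: Maya 24, Ben 18, Grace 10, Tomás 14. Grace eliminated.
Round 4: Maya 26, Ben 18, Tomás 22. Ben eliminated.
Round 5: Maya 26, Tomás 40. Tomás has a majority (≥34).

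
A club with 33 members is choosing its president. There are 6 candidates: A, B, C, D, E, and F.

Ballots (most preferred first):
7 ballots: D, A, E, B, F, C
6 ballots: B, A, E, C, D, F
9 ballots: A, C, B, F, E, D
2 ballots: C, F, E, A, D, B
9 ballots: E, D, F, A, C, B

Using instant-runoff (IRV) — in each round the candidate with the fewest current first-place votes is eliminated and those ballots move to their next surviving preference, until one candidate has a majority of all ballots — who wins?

Round 1: A 9, B 6, C 2, D 7, E 9, F 0. F eliminated.
Round 2: A 9, B 6, C 2, D 7, E 9. C eliminated.
Round 3: A 9, B 6, D 7, E 11. B eliminated.
Round 4: A 15, D 7, E 11. D eliminated.
Round 5: A 22, E 11. A has a majority (≥17).

A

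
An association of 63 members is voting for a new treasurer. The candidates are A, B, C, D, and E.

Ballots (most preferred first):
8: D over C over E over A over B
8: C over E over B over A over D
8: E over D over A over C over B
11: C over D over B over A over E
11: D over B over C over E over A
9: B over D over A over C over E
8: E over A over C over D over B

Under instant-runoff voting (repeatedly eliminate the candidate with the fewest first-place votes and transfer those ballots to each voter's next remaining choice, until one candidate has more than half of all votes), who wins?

Round 1: A 0, B 9, C 19, D 19, E 16. A eliminated.
Round 2: B 9, C 19, D 19, E 16. B eliminated.
Round 3: C 19, D 28, E 16. E eliminated.
Round 4: C 27, D 36. D has a majority (≥32).

D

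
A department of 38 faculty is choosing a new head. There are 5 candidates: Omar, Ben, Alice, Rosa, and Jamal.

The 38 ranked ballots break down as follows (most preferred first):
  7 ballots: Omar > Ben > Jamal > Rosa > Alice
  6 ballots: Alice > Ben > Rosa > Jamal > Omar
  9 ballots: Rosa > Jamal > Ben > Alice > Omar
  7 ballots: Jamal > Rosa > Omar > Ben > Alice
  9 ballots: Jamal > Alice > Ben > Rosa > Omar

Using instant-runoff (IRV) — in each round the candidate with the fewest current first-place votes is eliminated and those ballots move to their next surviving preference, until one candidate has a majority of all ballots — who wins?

Round 1: Omar 7, Ben 0, Alice 6, Rosa 9, Jamal 16. Ben eliminated.
Round 2: Omar 7, Alice 6, Rosa 9, Jamal 16. Alice eliminated.
Round 3: Omar 7, Rosa 15, Jamal 16. Omar eliminated.
Round 4: Rosa 15, Jamal 23. Jamal has a majority (≥20).

Jamal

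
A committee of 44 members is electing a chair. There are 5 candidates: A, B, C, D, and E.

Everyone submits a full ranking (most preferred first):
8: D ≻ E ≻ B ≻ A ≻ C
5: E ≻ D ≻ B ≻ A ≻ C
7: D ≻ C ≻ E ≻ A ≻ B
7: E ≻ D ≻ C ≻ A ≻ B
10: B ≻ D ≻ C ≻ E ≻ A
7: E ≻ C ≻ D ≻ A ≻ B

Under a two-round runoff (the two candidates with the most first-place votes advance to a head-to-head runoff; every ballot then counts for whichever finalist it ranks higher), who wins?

Round 1 first-place votes: A 0, B 10, C 0, D 15, E 19. E and D advance.
Runoff: E is ranked above D on 19 ballots, D above E on 25.

D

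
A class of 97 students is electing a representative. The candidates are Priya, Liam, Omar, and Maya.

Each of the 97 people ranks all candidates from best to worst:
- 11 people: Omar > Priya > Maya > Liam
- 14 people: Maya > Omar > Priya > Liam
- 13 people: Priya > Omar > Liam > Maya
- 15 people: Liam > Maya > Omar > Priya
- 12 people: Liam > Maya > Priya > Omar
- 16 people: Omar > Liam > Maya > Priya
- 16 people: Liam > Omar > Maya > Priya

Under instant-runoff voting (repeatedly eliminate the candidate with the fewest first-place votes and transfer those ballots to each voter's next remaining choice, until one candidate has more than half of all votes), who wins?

Round 1: Priya 13, Liam 43, Omar 27, Maya 14. Priya eliminated.
Round 2: Liam 43, Omar 40, Maya 14. Maya eliminated.
Round 3: Liam 43, Omar 54. Omar has a majority (≥49).

Omar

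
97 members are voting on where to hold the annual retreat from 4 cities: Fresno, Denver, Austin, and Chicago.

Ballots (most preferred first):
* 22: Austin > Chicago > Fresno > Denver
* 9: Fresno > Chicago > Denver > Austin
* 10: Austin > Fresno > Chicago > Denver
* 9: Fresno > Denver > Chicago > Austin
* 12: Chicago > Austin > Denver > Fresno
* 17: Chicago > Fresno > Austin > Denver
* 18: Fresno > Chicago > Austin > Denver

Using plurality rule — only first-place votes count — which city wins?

Fresno

First-place votes: Fresno 36, Denver 0, Austin 32, Chicago 29.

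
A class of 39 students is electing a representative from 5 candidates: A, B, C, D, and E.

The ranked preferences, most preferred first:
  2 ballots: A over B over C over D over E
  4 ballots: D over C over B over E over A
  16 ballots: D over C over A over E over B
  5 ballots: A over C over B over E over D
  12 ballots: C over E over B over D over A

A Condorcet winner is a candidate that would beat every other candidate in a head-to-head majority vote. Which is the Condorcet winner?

D vs A: 32–7
D vs B: 20–19
D vs C: 20–19
D vs E: 22–17
D beats every other candidate.

D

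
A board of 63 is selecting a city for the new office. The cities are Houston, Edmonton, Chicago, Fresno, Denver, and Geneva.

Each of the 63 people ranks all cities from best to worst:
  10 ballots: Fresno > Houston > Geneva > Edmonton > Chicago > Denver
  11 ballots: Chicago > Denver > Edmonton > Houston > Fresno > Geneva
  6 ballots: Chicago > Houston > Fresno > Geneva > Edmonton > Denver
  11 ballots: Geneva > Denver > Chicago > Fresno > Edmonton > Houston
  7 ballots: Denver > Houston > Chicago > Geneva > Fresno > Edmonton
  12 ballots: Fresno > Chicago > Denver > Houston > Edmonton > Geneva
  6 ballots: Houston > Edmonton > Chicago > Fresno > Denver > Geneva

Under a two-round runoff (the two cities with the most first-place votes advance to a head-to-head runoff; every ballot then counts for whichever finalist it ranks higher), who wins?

Chicago

Round 1 first-place votes: Houston 6, Edmonton 0, Chicago 17, Fresno 22, Denver 7, Geneva 11. Fresno and Chicago advance.
Runoff: Fresno is ranked above Chicago on 22 ballots, Chicago above Fresno on 41.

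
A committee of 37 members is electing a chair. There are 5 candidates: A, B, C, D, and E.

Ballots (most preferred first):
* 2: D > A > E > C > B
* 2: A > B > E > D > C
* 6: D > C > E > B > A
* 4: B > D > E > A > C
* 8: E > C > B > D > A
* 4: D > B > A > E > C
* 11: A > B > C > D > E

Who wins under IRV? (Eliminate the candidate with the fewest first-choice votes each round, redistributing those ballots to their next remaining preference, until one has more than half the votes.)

Round 1: A 13, B 4, C 0, D 12, E 8. C eliminated.
Round 2: A 13, B 4, D 12, E 8. B eliminated.
Round 3: A 13, D 16, E 8. E eliminated.
Round 4: A 13, D 24. D has a majority (≥19).

D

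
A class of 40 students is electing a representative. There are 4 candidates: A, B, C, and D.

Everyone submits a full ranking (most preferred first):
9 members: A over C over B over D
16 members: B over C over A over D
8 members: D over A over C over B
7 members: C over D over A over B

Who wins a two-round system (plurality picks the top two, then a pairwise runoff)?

Round 1 first-place votes: A 9, B 16, C 7, D 8. B and A advance.
Runoff: B is ranked above A on 16 ballots, A above B on 24.

A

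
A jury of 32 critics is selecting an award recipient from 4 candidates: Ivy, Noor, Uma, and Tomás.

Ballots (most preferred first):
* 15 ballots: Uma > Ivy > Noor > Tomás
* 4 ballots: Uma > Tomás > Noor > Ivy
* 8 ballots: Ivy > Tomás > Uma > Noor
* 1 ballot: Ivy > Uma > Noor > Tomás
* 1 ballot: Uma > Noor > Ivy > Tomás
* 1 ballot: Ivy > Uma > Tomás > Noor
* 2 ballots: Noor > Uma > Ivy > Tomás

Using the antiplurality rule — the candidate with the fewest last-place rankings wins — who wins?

Uma

Last-place votes: Ivy 4, Noor 9, Uma 0, Tomás 19.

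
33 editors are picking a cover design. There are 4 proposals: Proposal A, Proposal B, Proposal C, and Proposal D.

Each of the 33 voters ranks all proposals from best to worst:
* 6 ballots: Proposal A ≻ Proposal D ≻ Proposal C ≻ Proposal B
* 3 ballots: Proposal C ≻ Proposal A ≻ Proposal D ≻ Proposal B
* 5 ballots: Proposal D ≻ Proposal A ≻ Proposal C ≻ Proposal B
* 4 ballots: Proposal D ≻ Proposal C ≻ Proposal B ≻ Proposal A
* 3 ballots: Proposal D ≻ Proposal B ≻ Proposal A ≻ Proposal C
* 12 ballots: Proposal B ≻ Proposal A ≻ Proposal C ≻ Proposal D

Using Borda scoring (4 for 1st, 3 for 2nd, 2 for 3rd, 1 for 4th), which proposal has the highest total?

Proposal A

Proposal A: 6×4 + 3×3 + 5×3 + 4×1 + 3×2 + 12×3 = 94
Proposal B: 6×1 + 3×1 + 5×1 + 4×2 + 3×3 + 12×4 = 79
Proposal C: 6×2 + 3×4 + 5×2 + 4×3 + 3×1 + 12×2 = 73
Proposal D: 6×3 + 3×2 + 5×4 + 4×4 + 3×4 + 12×1 = 84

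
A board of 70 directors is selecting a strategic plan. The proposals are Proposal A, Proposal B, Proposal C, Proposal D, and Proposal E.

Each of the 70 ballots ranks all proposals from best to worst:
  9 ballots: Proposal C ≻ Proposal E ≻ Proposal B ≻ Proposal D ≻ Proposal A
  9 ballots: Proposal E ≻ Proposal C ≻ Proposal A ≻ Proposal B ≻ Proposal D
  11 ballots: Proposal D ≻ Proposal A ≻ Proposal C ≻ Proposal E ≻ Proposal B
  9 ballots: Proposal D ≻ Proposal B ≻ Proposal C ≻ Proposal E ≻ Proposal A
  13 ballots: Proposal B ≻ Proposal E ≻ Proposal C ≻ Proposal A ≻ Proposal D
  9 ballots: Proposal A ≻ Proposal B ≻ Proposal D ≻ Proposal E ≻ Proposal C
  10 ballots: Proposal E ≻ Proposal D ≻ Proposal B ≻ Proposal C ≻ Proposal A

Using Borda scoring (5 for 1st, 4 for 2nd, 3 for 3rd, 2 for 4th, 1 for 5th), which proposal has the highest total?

Proposal A: 9×1 + 9×3 + 11×4 + 9×1 + 13×2 + 9×5 + 10×1 = 170
Proposal B: 9×3 + 9×2 + 11×1 + 9×4 + 13×5 + 9×4 + 10×3 = 223
Proposal C: 9×5 + 9×4 + 11×3 + 9×3 + 13×3 + 9×1 + 10×2 = 209
Proposal D: 9×2 + 9×1 + 11×5 + 9×5 + 13×1 + 9×3 + 10×4 = 207
Proposal E: 9×4 + 9×5 + 11×2 + 9×2 + 13×4 + 9×2 + 10×5 = 241

Proposal E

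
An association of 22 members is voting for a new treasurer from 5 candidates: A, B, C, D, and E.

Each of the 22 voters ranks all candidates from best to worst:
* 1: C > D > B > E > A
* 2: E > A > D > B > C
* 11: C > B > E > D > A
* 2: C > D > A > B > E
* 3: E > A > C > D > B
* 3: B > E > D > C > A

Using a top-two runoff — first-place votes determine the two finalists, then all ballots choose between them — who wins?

C

Round 1 first-place votes: A 0, B 3, C 14, D 0, E 5. C and E advance.
Runoff: C is ranked above E on 14 ballots, E above C on 8.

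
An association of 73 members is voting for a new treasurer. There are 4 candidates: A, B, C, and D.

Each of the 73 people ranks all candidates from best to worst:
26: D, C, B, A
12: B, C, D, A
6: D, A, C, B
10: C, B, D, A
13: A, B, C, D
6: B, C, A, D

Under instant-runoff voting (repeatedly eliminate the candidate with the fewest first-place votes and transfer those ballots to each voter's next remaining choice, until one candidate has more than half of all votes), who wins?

B

Round 1: A 13, B 18, C 10, D 32. C eliminated.
Round 2: A 13, B 28, D 32. A eliminated.
Round 3: B 41, D 32. B has a majority (≥37).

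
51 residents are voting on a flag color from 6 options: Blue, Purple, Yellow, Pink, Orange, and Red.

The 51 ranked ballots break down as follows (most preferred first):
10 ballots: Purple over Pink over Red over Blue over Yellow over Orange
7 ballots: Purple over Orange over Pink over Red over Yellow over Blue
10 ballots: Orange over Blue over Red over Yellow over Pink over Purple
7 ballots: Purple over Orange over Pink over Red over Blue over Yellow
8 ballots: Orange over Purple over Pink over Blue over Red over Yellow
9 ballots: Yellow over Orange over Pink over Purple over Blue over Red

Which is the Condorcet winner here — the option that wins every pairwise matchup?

Orange vs Blue: 41–10
Orange vs Purple: 27–24
Orange vs Yellow: 32–19
Orange vs Pink: 41–10
Orange vs Red: 41–10
Orange beats every other option.

Orange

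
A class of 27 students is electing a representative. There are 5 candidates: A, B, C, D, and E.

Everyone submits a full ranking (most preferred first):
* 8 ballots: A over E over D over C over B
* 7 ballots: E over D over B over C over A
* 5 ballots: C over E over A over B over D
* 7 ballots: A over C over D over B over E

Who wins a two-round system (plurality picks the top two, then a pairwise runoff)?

Round 1 first-place votes: A 15, B 0, C 5, D 0, E 7. A and E advance.
Runoff: A is ranked above E on 15 ballots, E above A on 12.

A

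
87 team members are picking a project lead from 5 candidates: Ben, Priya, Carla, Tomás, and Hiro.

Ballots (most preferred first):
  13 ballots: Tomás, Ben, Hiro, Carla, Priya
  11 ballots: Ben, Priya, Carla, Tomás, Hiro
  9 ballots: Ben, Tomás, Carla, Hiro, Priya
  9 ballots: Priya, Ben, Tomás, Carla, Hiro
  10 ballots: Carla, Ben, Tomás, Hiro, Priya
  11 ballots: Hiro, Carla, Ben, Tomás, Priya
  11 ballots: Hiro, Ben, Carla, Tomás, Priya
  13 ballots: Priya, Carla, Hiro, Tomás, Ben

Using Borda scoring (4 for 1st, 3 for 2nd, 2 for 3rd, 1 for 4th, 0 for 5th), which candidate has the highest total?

Ben

Ben: 13×3 + 11×4 + 9×4 + 9×3 + 10×3 + 11×2 + 11×3 + 13×0 = 231
Priya: 13×0 + 11×3 + 9×0 + 9×4 + 10×0 + 11×0 + 11×0 + 13×4 = 121
Carla: 13×1 + 11×2 + 9×2 + 9×1 + 10×4 + 11×3 + 11×2 + 13×3 = 196
Tomás: 13×4 + 11×1 + 9×3 + 9×2 + 10×2 + 11×1 + 11×1 + 13×1 = 163
Hiro: 13×2 + 11×0 + 9×1 + 9×0 + 10×1 + 11×4 + 11×4 + 13×2 = 159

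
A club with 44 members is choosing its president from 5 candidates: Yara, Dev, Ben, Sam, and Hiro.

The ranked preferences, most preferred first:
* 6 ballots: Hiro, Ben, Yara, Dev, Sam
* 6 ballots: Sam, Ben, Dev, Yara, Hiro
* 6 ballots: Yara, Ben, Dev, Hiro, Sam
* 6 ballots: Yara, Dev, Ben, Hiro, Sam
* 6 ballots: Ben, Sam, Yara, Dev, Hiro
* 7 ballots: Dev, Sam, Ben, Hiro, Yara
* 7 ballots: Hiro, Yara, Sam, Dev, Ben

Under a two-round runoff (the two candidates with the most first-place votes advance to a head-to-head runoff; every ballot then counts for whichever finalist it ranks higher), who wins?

Yara

Round 1 first-place votes: Yara 12, Dev 7, Ben 6, Sam 6, Hiro 13. Hiro and Yara advance.
Runoff: Hiro is ranked above Yara on 20 ballots, Yara above Hiro on 24.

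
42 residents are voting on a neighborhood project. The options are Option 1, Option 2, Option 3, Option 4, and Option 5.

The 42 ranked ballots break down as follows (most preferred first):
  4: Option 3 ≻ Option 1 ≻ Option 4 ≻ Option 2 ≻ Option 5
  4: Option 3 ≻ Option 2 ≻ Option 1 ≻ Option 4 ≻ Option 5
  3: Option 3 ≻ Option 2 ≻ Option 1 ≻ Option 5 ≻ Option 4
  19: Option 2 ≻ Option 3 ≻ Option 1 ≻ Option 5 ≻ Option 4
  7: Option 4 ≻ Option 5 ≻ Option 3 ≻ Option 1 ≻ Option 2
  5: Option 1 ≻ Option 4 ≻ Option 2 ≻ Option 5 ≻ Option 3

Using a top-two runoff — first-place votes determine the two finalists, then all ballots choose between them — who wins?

Option 2

Round 1 first-place votes: Option 1 5, Option 2 19, Option 3 11, Option 4 7, Option 5 0. Option 2 and Option 3 advance.
Runoff: Option 2 is ranked above Option 3 on 24 ballots, Option 3 above Option 2 on 18.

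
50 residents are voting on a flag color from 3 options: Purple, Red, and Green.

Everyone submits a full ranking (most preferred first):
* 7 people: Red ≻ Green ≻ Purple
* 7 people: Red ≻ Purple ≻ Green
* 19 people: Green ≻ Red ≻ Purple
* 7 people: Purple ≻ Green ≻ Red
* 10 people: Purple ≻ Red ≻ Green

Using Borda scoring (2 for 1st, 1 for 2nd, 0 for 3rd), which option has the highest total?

Purple: 7×0 + 7×1 + 19×0 + 7×2 + 10×2 = 41
Red: 7×2 + 7×2 + 19×1 + 7×0 + 10×1 = 57
Green: 7×1 + 7×0 + 19×2 + 7×1 + 10×0 = 52

Red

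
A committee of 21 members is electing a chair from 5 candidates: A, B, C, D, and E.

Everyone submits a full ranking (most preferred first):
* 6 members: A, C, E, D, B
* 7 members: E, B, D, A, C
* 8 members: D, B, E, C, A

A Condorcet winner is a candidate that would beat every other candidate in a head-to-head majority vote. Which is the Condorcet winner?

E

E vs A: 15–6
E vs B: 13–8
E vs C: 15–6
E vs D: 13–8
E beats every other candidate.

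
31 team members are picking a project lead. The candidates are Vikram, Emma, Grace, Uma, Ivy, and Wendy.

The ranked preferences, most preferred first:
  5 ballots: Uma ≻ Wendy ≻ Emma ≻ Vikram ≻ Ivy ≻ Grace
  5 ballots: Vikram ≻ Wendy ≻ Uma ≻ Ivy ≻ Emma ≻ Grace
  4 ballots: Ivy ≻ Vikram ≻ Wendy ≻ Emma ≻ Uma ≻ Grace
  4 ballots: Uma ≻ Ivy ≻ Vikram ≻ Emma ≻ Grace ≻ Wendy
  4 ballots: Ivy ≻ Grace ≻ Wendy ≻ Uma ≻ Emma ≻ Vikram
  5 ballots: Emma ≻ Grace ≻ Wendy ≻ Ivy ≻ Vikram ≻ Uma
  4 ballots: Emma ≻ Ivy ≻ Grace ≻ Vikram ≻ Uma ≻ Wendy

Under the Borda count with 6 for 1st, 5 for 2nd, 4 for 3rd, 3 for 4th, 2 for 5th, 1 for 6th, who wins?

Vikram: 5×3 + 5×6 + 4×5 + 4×4 + 4×1 + 5×2 + 4×3 = 107
Emma: 5×4 + 5×2 + 4×3 + 4×3 + 4×2 + 5×6 + 4×6 = 116
Grace: 5×1 + 5×1 + 4×1 + 4×2 + 4×5 + 5×5 + 4×4 = 83
Uma: 5×6 + 5×4 + 4×2 + 4×6 + 4×3 + 5×1 + 4×2 = 107
Ivy: 5×2 + 5×3 + 4×6 + 4×5 + 4×6 + 5×3 + 4×5 = 128
Wendy: 5×5 + 5×5 + 4×4 + 4×1 + 4×4 + 5×4 + 4×1 = 110

Ivy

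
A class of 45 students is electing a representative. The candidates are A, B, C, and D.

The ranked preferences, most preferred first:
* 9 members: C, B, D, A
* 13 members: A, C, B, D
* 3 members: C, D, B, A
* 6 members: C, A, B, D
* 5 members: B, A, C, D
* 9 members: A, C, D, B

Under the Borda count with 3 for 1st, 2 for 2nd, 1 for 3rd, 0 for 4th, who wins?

C

A: 9×0 + 13×3 + 3×0 + 6×2 + 5×2 + 9×3 = 88
B: 9×2 + 13×1 + 3×1 + 6×1 + 5×3 + 9×0 = 55
C: 9×3 + 13×2 + 3×3 + 6×3 + 5×1 + 9×2 = 103
D: 9×1 + 13×0 + 3×2 + 6×0 + 5×0 + 9×1 = 24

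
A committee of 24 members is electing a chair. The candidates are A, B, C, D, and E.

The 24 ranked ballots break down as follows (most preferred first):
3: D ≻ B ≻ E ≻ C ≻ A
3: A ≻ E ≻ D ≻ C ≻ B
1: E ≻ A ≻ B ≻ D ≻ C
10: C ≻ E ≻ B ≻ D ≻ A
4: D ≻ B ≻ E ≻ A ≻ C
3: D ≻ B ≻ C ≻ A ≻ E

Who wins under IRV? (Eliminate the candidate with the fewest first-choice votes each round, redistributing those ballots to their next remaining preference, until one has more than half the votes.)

Round 1: A 3, B 0, C 10, D 10, E 1. B eliminated.
Round 2: A 3, C 10, D 10, E 1. E eliminated.
Round 3: A 4, C 10, D 10. A eliminated.
Round 4: C 10, D 14. D has a majority (≥13).

D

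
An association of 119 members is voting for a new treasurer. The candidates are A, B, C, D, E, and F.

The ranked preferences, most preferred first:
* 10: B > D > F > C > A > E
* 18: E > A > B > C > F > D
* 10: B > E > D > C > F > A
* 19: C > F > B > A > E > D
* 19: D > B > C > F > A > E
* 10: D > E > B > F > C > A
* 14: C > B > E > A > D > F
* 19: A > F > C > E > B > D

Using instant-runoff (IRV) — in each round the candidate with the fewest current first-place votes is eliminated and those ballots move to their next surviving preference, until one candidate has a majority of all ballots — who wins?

A

Round 1: A 19, B 20, C 33, D 29, E 18, F 0. F eliminated.
Round 2: A 19, B 20, C 33, D 29, E 18. E eliminated.
Round 3: A 37, B 20, C 33, D 29. B eliminated.
Round 4: A 37, C 33, D 49. C eliminated.
Round 5: A 70, D 49. A has a majority (≥60).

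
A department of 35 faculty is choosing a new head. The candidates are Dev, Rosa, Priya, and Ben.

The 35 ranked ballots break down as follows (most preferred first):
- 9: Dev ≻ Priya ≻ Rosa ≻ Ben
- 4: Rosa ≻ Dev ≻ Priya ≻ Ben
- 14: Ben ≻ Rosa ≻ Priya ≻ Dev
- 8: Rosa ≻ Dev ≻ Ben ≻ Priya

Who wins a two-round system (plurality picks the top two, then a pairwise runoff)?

Rosa

Round 1 first-place votes: Dev 9, Rosa 12, Priya 0, Ben 14. Ben and Rosa advance.
Runoff: Ben is ranked above Rosa on 14 ballots, Rosa above Ben on 21.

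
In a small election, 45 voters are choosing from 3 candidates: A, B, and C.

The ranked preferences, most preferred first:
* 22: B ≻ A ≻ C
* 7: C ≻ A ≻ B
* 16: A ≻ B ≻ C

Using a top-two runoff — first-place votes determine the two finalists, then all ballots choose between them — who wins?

Round 1 first-place votes: A 16, B 22, C 7. B and A advance.
Runoff: B is ranked above A on 22 ballots, A above B on 23.

A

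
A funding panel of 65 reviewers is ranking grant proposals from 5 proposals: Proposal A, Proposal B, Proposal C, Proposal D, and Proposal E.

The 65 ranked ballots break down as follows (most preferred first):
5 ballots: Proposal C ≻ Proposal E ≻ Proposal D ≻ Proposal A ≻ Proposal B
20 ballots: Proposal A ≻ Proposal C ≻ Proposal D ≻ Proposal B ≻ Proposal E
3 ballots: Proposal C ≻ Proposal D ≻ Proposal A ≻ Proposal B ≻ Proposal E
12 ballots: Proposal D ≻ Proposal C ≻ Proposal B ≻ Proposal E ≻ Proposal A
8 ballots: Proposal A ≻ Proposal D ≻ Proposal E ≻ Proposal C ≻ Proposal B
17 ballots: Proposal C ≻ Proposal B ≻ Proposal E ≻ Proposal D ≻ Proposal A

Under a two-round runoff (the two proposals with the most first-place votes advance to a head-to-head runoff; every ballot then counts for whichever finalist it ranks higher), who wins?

Round 1 first-place votes: Proposal A 28, Proposal B 0, Proposal C 25, Proposal D 12, Proposal E 0. Proposal A and Proposal C advance.
Runoff: Proposal A is ranked above Proposal C on 28 ballots, Proposal C above Proposal A on 37.

Proposal C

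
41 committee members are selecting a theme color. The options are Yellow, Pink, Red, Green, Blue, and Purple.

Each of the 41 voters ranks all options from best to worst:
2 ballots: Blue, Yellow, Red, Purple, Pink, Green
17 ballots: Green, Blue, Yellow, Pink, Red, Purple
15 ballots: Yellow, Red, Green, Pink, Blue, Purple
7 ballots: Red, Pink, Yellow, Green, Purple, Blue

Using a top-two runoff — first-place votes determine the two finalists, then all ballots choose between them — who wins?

Yellow

Round 1 first-place votes: Yellow 15, Pink 0, Red 7, Green 17, Blue 2, Purple 0. Green and Yellow advance.
Runoff: Green is ranked above Yellow on 17 ballots, Yellow above Green on 24.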